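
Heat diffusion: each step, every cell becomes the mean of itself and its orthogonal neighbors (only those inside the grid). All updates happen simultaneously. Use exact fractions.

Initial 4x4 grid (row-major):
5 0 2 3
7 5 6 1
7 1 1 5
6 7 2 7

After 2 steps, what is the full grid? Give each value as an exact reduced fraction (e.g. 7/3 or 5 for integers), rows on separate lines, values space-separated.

Answer: 13/3 271/80 43/16 17/6
381/80 4 163/50 49/16
1327/240 81/20 359/100 179/48
191/36 1147/240 191/48 149/36

Derivation:
After step 1:
  4 3 11/4 2
  6 19/5 3 15/4
  21/4 21/5 3 7/2
  20/3 4 17/4 14/3
After step 2:
  13/3 271/80 43/16 17/6
  381/80 4 163/50 49/16
  1327/240 81/20 359/100 179/48
  191/36 1147/240 191/48 149/36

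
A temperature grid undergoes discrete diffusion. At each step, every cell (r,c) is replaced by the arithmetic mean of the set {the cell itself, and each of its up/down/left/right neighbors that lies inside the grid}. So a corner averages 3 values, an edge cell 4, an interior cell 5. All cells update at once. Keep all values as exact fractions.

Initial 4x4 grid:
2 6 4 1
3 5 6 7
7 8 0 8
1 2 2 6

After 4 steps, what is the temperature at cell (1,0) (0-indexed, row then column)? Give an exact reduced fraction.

Answer: 94957/21600

Derivation:
Step 1: cell (1,0) = 17/4
Step 2: cell (1,0) = 137/30
Step 3: cell (1,0) = 15647/3600
Step 4: cell (1,0) = 94957/21600
Full grid after step 4:
  140687/32400 24073/5400 561/125 100421/21600
  94957/21600 396557/90000 55603/12000 335191/72000
  447889/108000 31079/7200 395761/90000 1006517/216000
  258533/64800 857693/216000 918917/216000 142243/32400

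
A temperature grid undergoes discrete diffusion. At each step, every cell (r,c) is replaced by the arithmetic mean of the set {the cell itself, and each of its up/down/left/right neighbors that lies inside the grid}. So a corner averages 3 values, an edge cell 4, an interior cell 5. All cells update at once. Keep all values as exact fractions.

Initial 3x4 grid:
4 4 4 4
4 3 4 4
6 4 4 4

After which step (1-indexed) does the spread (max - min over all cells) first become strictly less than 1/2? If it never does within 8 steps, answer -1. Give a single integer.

Answer: 3

Derivation:
Step 1: max=14/3, min=15/4, spread=11/12
Step 2: max=79/18, min=311/80, spread=361/720
Step 3: max=4589/1080, min=3139/800, spread=7027/21600
  -> spread < 1/2 first at step 3
Step 4: max=540917/129600, min=94523/24000, spread=9529/40500
Step 5: max=32121193/7776000, min=426469/108000, spread=56617/311040
Step 6: max=1913639087/466560000, min=51317917/12960000, spread=2647763/18662400
Step 7: max=114290153533/27993600000, min=3086631803/777600000, spread=25371269/223948800
Step 8: max=6834017598647/1679616000000, min=185642141077/46656000000, spread=1207204159/13436928000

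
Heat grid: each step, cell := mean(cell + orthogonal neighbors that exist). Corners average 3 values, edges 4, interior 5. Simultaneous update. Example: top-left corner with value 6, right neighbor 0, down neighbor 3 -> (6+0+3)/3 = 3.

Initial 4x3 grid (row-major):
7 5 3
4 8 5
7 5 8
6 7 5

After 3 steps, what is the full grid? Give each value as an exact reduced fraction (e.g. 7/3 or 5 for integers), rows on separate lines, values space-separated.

Answer: 12059/2160 81203/14400 5737/1080
10841/1800 16961/3000 41789/7200
21557/3600 18781/3000 42589/7200
2723/432 87943/14400 1363/216

Derivation:
After step 1:
  16/3 23/4 13/3
  13/2 27/5 6
  11/2 7 23/4
  20/3 23/4 20/3
After step 2:
  211/36 1249/240 193/36
  341/60 613/100 1289/240
  77/12 147/25 305/48
  215/36 313/48 109/18
After step 3:
  12059/2160 81203/14400 5737/1080
  10841/1800 16961/3000 41789/7200
  21557/3600 18781/3000 42589/7200
  2723/432 87943/14400 1363/216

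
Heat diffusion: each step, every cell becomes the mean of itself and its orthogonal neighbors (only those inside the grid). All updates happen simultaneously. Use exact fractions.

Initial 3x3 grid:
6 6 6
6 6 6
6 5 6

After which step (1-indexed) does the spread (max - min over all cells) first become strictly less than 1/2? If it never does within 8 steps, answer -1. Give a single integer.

Step 1: max=6, min=17/3, spread=1/3
  -> spread < 1/2 first at step 1
Step 2: max=6, min=1373/240, spread=67/240
Step 3: max=1193/200, min=12523/2160, spread=1807/10800
Step 4: max=32039/5400, min=5026037/864000, spread=33401/288000
Step 5: max=3196609/540000, min=45426067/7776000, spread=3025513/38880000
Step 6: max=170044051/28800000, min=18197473133/3110400000, spread=53531/995328
Step 7: max=45864883949/7776000000, min=1093711074151/186624000000, spread=450953/11943936
Step 8: max=5497711389481/933120000000, min=65675736439397/11197440000000, spread=3799043/143327232

Answer: 1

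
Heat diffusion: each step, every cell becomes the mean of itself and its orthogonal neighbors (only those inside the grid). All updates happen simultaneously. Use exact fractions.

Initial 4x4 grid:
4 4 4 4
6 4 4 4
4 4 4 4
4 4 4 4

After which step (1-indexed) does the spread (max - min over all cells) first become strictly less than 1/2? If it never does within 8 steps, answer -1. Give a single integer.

Step 1: max=14/3, min=4, spread=2/3
Step 2: max=271/60, min=4, spread=31/60
Step 3: max=2371/540, min=4, spread=211/540
  -> spread < 1/2 first at step 3
Step 4: max=232843/54000, min=4, spread=16843/54000
Step 5: max=2082643/486000, min=18079/4500, spread=130111/486000
Step 6: max=61962367/14580000, min=1087159/270000, spread=3255781/14580000
Step 7: max=1849953691/437400000, min=1091107/270000, spread=82360351/437400000
Step 8: max=55239316891/13122000000, min=196906441/48600000, spread=2074577821/13122000000

Answer: 3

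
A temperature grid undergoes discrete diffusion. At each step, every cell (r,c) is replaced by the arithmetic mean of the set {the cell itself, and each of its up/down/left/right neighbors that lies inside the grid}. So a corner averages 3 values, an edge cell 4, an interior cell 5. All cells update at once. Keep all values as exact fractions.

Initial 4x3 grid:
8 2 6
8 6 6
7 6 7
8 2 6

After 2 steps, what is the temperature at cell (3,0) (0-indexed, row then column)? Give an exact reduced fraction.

Answer: 221/36

Derivation:
Step 1: cell (3,0) = 17/3
Step 2: cell (3,0) = 221/36
Full grid after step 2:
  25/4 653/120 197/36
  261/40 151/25 683/120
  773/120 151/25 231/40
  221/36 653/120 67/12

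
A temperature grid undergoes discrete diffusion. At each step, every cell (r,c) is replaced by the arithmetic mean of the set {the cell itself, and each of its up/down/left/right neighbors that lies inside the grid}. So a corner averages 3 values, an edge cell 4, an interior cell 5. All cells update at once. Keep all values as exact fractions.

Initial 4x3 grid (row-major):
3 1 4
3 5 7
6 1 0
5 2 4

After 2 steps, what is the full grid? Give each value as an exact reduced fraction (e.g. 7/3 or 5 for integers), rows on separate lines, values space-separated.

Answer: 59/18 779/240 15/4
103/30 177/50 18/5
227/60 319/100 59/20
133/36 91/30 8/3

Derivation:
After step 1:
  7/3 13/4 4
  17/4 17/5 4
  15/4 14/5 3
  13/3 3 2
After step 2:
  59/18 779/240 15/4
  103/30 177/50 18/5
  227/60 319/100 59/20
  133/36 91/30 8/3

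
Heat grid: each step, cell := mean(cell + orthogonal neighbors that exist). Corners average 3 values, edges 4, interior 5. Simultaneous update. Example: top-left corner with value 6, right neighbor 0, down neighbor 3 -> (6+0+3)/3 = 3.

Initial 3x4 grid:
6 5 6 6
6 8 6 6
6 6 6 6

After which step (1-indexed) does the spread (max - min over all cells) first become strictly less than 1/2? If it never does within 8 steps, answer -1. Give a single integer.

Step 1: max=13/2, min=17/3, spread=5/6
Step 2: max=637/100, min=71/12, spread=34/75
  -> spread < 1/2 first at step 2
Step 3: max=7531/1200, min=451/75, spread=21/80
Step 4: max=134707/21600, min=32533/5400, spread=61/288
Step 5: max=1672601/270000, min=1965857/324000, spread=206321/1620000
Step 6: max=160451839/25920000, min=118021573/19440000, spread=370769/3110400
Step 7: max=28799580503/4665600000, min=7101411707/1166400000, spread=5252449/62208000
Step 8: max=1726281748277/279936000000, min=426508614913/69984000000, spread=161978309/2239488000

Answer: 2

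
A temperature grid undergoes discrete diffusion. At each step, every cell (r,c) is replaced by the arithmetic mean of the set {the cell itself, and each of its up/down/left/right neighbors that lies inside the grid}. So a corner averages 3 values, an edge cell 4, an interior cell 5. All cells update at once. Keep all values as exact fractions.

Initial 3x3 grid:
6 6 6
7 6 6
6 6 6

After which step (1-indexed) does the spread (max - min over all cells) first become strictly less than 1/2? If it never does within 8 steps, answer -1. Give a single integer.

Step 1: max=19/3, min=6, spread=1/3
  -> spread < 1/2 first at step 1
Step 2: max=1507/240, min=6, spread=67/240
Step 3: max=13397/2160, min=1207/200, spread=1807/10800
Step 4: max=5341963/864000, min=32761/5400, spread=33401/288000
Step 5: max=47885933/7776000, min=3283391/540000, spread=3025513/38880000
Step 6: max=19127326867/3110400000, min=175555949/28800000, spread=53531/995328
Step 7: max=1145776925849/186624000000, min=47447116051/7776000000, spread=450953/11943936
Step 8: max=68693543560603/11197440000000, min=5699728610519/933120000000, spread=3799043/143327232

Answer: 1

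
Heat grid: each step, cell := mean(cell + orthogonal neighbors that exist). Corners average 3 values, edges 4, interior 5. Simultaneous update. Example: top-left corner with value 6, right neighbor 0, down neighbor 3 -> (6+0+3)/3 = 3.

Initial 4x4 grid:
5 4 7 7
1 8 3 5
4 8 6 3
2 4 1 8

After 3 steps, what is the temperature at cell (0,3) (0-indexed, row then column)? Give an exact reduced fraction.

Answer: 12053/2160

Derivation:
Step 1: cell (0,3) = 19/3
Step 2: cell (0,3) = 193/36
Step 3: cell (0,3) = 12053/2160
Full grid after step 3:
  4879/1080 37301/7200 37733/7200 12053/2160
  33341/7200 14263/3000 32351/6000 18319/3600
  5977/1440 28829/6000 4677/1000 241/48
  1795/432 1507/360 559/120 539/120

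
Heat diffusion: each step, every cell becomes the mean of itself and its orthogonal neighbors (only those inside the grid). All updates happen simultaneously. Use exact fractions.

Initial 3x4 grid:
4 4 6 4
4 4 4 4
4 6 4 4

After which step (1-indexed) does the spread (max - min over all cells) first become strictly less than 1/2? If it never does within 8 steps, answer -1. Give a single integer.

Answer: 2

Derivation:
Step 1: max=14/3, min=4, spread=2/3
Step 2: max=271/60, min=25/6, spread=7/20
  -> spread < 1/2 first at step 2
Step 3: max=7927/1800, min=767/180, spread=257/1800
Step 4: max=118217/27000, min=2581/600, spread=259/3375
Step 5: max=3532739/810000, min=43798/10125, spread=3211/90000
Step 6: max=26454197/6075000, min=21075881/4860000, spread=437383/24300000
Step 7: max=6343839067/1458000000, min=422077043/97200000, spread=6341711/729000000
Step 8: max=190243425439/43740000000, min=76021905211/17496000000, spread=125774941/29160000000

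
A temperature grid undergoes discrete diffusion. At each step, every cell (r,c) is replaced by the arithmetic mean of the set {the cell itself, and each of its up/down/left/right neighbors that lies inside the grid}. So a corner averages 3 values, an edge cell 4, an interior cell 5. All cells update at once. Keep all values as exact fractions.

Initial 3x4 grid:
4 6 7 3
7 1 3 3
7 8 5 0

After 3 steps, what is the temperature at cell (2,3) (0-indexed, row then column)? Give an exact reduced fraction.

Answer: 3659/1080

Derivation:
Step 1: cell (2,3) = 8/3
Step 2: cell (2,3) = 107/36
Step 3: cell (2,3) = 3659/1080
Full grid after step 3:
  563/108 34123/7200 30713/7200 4099/1080
  8439/1600 9873/2000 8063/2000 5589/1600
  607/108 35573/7200 29263/7200 3659/1080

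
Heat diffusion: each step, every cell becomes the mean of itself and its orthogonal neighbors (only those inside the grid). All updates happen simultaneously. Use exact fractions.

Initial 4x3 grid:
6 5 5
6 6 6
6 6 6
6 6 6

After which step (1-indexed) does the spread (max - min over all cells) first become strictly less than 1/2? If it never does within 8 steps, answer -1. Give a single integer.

Answer: 2

Derivation:
Step 1: max=6, min=16/3, spread=2/3
Step 2: max=6, min=199/36, spread=17/36
  -> spread < 1/2 first at step 2
Step 3: max=6, min=12113/2160, spread=847/2160
Step 4: max=1346/225, min=183769/32400, spread=2011/6480
Step 5: max=644287/108000, min=22197217/3888000, spread=199423/777600
Step 6: max=12844751/2160000, min=1338775133/233280000, spread=1938319/9331200
Step 7: max=1152955801/194400000, min=80619122947/13996800000, spread=95747789/559872000
Step 8: max=69010856059/11664000000, min=4851278744873/839808000000, spread=940023131/6718464000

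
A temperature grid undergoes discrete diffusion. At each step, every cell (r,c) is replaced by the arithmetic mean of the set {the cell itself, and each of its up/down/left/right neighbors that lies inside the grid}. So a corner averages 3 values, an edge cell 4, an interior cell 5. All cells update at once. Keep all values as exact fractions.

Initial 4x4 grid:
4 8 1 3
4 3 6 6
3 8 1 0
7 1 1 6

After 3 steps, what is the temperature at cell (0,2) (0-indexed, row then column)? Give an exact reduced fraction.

Step 1: cell (0,2) = 9/2
Step 2: cell (0,2) = 457/120
Step 3: cell (0,2) = 15037/3600
Full grid after step 3:
  5119/1080 15277/3600 15037/3600 3997/1080
  3883/900 2693/600 11047/3000 6551/1800
  4019/900 11243/3000 10633/3000 5507/1800
  4241/1080 13691/3600 10819/3600 3151/1080

Answer: 15037/3600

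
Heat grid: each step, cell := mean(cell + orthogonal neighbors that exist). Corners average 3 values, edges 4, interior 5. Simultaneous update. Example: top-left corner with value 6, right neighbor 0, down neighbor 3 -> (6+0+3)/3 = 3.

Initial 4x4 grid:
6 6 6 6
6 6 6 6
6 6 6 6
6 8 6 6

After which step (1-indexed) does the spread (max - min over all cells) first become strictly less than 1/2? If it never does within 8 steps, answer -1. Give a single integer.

Answer: 3

Derivation:
Step 1: max=20/3, min=6, spread=2/3
Step 2: max=391/60, min=6, spread=31/60
Step 3: max=3451/540, min=6, spread=211/540
  -> spread < 1/2 first at step 3
Step 4: max=340843/54000, min=6, spread=16843/54000
Step 5: max=3054643/486000, min=27079/4500, spread=130111/486000
Step 6: max=91122367/14580000, min=1627159/270000, spread=3255781/14580000
Step 7: max=2724753691/437400000, min=1631107/270000, spread=82360351/437400000
Step 8: max=81483316891/13122000000, min=294106441/48600000, spread=2074577821/13122000000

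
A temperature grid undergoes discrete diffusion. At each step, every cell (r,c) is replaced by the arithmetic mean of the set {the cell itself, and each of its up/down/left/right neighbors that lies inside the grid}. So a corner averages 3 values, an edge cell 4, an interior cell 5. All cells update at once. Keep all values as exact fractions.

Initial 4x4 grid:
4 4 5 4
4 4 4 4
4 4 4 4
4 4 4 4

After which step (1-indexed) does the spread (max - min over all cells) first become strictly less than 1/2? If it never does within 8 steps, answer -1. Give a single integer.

Answer: 1

Derivation:
Step 1: max=13/3, min=4, spread=1/3
  -> spread < 1/2 first at step 1
Step 2: max=511/120, min=4, spread=31/120
Step 3: max=4531/1080, min=4, spread=211/1080
Step 4: max=448843/108000, min=4, spread=16843/108000
Step 5: max=4026643/972000, min=36079/9000, spread=130111/972000
Step 6: max=120282367/29160000, min=2167159/540000, spread=3255781/29160000
Step 7: max=3599553691/874800000, min=2171107/540000, spread=82360351/874800000
Step 8: max=107727316891/26244000000, min=391306441/97200000, spread=2074577821/26244000000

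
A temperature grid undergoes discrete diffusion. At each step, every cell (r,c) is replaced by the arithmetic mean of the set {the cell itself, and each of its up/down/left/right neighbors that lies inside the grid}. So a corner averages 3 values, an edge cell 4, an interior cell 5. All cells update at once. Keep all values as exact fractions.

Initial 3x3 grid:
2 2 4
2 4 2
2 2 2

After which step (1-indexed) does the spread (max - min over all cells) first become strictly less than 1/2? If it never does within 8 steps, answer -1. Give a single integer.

Answer: 3

Derivation:
Step 1: max=3, min=2, spread=1
Step 2: max=26/9, min=89/40, spread=239/360
Step 3: max=9527/3600, min=407/180, spread=1387/3600
  -> spread < 1/2 first at step 3
Step 4: max=42841/16200, min=25669/10800, spread=347/1296
Step 5: max=2498477/972000, min=1543943/648000, spread=2921/15552
Step 6: max=149066269/58320000, min=94250221/38880000, spread=24611/186624
Step 7: max=8850087593/3499200000, min=5684090687/2332800000, spread=207329/2239488
Step 8: max=528748475521/209952000000, min=343401926389/139968000000, spread=1746635/26873856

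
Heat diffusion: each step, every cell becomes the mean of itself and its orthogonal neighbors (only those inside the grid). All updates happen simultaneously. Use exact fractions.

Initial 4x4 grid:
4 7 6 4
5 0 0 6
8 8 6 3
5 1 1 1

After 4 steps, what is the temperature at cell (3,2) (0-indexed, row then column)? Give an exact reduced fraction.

Answer: 184453/54000

Derivation:
Step 1: cell (3,2) = 9/4
Step 2: cell (3,2) = 169/60
Step 3: cell (3,2) = 5797/1800
Step 4: cell (3,2) = 184453/54000
Full grid after step 4:
  297707/64800 477013/108000 453781/108000 264257/64800
  1006151/216000 155857/36000 143371/36000 829457/216000
  992287/216000 151451/36000 659689/180000 732937/216000
  291457/64800 216733/54000 184453/54000 203863/64800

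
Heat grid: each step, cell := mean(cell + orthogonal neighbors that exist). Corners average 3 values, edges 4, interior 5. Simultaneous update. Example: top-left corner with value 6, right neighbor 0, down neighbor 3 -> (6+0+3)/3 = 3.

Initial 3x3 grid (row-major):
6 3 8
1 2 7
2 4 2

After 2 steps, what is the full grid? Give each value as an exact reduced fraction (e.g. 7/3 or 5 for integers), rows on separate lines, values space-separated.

After step 1:
  10/3 19/4 6
  11/4 17/5 19/4
  7/3 5/2 13/3
After step 2:
  65/18 1049/240 31/6
  709/240 363/100 1109/240
  91/36 377/120 139/36

Answer: 65/18 1049/240 31/6
709/240 363/100 1109/240
91/36 377/120 139/36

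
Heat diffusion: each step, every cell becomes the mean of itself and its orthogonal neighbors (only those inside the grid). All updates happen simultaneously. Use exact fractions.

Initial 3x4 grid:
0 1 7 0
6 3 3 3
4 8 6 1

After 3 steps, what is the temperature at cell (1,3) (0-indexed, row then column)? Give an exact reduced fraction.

Answer: 45107/14400

Derivation:
Step 1: cell (1,3) = 7/4
Step 2: cell (1,3) = 769/240
Step 3: cell (1,3) = 45107/14400
Full grid after step 3:
  7007/2160 5879/1800 11203/3600 6569/2160
  55897/14400 11659/3000 1378/375 45107/14400
  413/90 10897/2400 28931/7200 3877/1080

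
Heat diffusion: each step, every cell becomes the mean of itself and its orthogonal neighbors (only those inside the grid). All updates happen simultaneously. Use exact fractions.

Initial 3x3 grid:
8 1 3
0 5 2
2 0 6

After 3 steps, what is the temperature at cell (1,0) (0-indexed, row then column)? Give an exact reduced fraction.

Answer: 42647/14400

Derivation:
Step 1: cell (1,0) = 15/4
Step 2: cell (1,0) = 541/240
Step 3: cell (1,0) = 42647/14400
Full grid after step 3:
  259/90 15799/4800 2087/720
  42647/14400 15539/6000 11393/3600
  617/270 40597/14400 5701/2160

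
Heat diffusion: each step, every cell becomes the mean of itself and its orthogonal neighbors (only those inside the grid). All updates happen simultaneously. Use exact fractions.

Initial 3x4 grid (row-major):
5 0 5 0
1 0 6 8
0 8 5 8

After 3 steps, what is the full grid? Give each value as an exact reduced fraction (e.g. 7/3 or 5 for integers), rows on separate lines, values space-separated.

Answer: 37/16 6701/2400 26843/7200 9503/2160
5981/2400 6603/2000 26429/6000 37043/7200
215/72 4513/1200 383/75 691/120

Derivation:
After step 1:
  2 5/2 11/4 13/3
  3/2 3 24/5 11/2
  3 13/4 27/4 7
After step 2:
  2 41/16 863/240 151/36
  19/8 301/100 114/25 649/120
  31/12 4 109/20 77/12
After step 3:
  37/16 6701/2400 26843/7200 9503/2160
  5981/2400 6603/2000 26429/6000 37043/7200
  215/72 4513/1200 383/75 691/120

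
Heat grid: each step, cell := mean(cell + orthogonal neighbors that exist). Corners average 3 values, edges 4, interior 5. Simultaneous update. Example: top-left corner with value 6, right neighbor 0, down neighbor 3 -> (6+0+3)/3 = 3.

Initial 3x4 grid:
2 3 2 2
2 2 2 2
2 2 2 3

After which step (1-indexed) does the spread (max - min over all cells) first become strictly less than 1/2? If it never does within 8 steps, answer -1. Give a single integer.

Step 1: max=7/3, min=2, spread=1/3
  -> spread < 1/2 first at step 1
Step 2: max=41/18, min=2, spread=5/18
Step 3: max=2371/1080, min=1499/720, spread=49/432
Step 4: max=283669/129600, min=45169/21600, spread=2531/25920
Step 5: max=112793089/51840000, min=457391/216000, spread=3019249/51840000
Step 6: max=112556711/51840000, min=41279051/19440000, spread=297509/6220800
Step 7: max=404404799209/186624000000, min=621885521/291600000, spread=6398065769/186624000000
Step 8: max=1212481464773/559872000000, min=24917378951/11664000000, spread=131578201/4478976000

Answer: 1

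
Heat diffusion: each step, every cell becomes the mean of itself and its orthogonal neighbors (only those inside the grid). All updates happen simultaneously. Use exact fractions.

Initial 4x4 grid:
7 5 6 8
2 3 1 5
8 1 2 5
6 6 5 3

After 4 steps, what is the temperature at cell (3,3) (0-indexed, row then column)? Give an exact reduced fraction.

Answer: 65063/16200

Derivation:
Step 1: cell (3,3) = 13/3
Step 2: cell (3,3) = 145/36
Step 3: cell (3,3) = 533/135
Step 4: cell (3,3) = 65063/16200
Full grid after step 4:
  146309/32400 948331/216000 988331/216000 301001/64800
  937051/216000 384833/90000 748703/180000 59171/13500
  978427/216000 743947/180000 90859/22500 2713/675
  297517/64800 237583/54000 43519/10800 65063/16200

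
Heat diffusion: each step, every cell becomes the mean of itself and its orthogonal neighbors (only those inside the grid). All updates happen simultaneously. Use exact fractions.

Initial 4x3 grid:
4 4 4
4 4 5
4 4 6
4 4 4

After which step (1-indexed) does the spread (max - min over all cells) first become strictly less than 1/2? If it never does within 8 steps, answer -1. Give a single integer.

Step 1: max=19/4, min=4, spread=3/4
Step 2: max=557/120, min=4, spread=77/120
Step 3: max=16103/3600, min=731/180, spread=1483/3600
  -> spread < 1/2 first at step 3
Step 4: max=477581/108000, min=22243/5400, spread=10907/36000
Step 5: max=4245461/972000, min=448439/108000, spread=20951/97200
Step 6: max=421874039/97200000, min=40651909/9720000, spread=15354949/97200000
Step 7: max=1889729467/437400000, min=2450012431/583200000, spread=8355223/69984000
Step 8: max=225968606881/52488000000, min=16393404931/3888000000, spread=14904449/167961600

Answer: 3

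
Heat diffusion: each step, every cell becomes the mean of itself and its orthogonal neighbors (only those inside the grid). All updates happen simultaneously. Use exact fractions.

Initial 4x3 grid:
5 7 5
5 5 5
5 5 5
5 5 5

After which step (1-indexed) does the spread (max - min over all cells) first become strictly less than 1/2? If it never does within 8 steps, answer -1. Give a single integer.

Answer: 3

Derivation:
Step 1: max=17/3, min=5, spread=2/3
Step 2: max=667/120, min=5, spread=67/120
Step 3: max=5837/1080, min=5, spread=437/1080
  -> spread < 1/2 first at step 3
Step 4: max=2317531/432000, min=2509/500, spread=29951/86400
Step 5: max=20655821/3888000, min=17033/3375, spread=206761/777600
Step 6: max=8232195571/1555200000, min=13665671/2700000, spread=14430763/62208000
Step 7: max=491667741689/93312000000, min=1097652727/216000000, spread=139854109/746496000
Step 8: max=29416071890251/5598720000000, min=99051228977/19440000000, spread=7114543559/44789760000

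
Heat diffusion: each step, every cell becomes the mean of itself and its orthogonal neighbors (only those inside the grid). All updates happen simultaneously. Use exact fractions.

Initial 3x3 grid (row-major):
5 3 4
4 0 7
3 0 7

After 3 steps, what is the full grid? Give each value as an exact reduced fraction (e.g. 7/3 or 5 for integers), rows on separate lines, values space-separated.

Answer: 599/180 12749/3600 4259/1080
2731/900 5113/1500 27473/7200
3139/1080 2547/800 1001/270

Derivation:
After step 1:
  4 3 14/3
  3 14/5 9/2
  7/3 5/2 14/3
After step 2:
  10/3 217/60 73/18
  91/30 79/25 499/120
  47/18 123/40 35/9
After step 3:
  599/180 12749/3600 4259/1080
  2731/900 5113/1500 27473/7200
  3139/1080 2547/800 1001/270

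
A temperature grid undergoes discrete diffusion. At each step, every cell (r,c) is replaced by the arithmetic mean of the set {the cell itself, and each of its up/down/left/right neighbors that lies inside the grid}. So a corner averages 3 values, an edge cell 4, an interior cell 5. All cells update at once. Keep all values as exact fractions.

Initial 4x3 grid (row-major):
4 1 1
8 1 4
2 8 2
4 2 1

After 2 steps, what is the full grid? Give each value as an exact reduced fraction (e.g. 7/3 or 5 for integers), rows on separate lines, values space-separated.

Answer: 59/18 749/240 23/12
1079/240 149/50 243/80
179/48 102/25 125/48
143/36 133/48 55/18

Derivation:
After step 1:
  13/3 7/4 2
  15/4 22/5 2
  11/2 3 15/4
  8/3 15/4 5/3
After step 2:
  59/18 749/240 23/12
  1079/240 149/50 243/80
  179/48 102/25 125/48
  143/36 133/48 55/18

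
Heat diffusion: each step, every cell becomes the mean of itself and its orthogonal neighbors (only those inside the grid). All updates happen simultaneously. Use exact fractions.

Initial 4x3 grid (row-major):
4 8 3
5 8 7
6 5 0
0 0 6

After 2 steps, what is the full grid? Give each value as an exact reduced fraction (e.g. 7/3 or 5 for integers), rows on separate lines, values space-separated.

Answer: 103/18 1441/240 65/12
1321/240 132/25 27/5
311/80 433/100 37/10
35/12 211/80 37/12

Derivation:
After step 1:
  17/3 23/4 6
  23/4 33/5 9/2
  4 19/5 9/2
  2 11/4 2
After step 2:
  103/18 1441/240 65/12
  1321/240 132/25 27/5
  311/80 433/100 37/10
  35/12 211/80 37/12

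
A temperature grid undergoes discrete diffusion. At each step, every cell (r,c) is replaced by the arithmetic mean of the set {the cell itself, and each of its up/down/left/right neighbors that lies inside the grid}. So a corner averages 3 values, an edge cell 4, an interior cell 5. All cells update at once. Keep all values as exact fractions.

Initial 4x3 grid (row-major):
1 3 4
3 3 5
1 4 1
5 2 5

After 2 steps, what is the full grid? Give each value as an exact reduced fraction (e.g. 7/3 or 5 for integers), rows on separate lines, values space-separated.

After step 1:
  7/3 11/4 4
  2 18/5 13/4
  13/4 11/5 15/4
  8/3 4 8/3
After step 2:
  85/36 761/240 10/3
  671/240 69/25 73/20
  607/240 84/25 89/30
  119/36 173/60 125/36

Answer: 85/36 761/240 10/3
671/240 69/25 73/20
607/240 84/25 89/30
119/36 173/60 125/36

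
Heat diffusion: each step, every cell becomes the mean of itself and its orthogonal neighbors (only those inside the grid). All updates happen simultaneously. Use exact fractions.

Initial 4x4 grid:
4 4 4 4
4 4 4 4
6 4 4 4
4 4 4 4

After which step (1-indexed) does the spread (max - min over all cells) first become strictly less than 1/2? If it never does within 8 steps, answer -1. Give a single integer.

Answer: 3

Derivation:
Step 1: max=14/3, min=4, spread=2/3
Step 2: max=271/60, min=4, spread=31/60
Step 3: max=2371/540, min=4, spread=211/540
  -> spread < 1/2 first at step 3
Step 4: max=232843/54000, min=4, spread=16843/54000
Step 5: max=2082643/486000, min=18079/4500, spread=130111/486000
Step 6: max=61962367/14580000, min=1087159/270000, spread=3255781/14580000
Step 7: max=1849953691/437400000, min=1091107/270000, spread=82360351/437400000
Step 8: max=55239316891/13122000000, min=196906441/48600000, spread=2074577821/13122000000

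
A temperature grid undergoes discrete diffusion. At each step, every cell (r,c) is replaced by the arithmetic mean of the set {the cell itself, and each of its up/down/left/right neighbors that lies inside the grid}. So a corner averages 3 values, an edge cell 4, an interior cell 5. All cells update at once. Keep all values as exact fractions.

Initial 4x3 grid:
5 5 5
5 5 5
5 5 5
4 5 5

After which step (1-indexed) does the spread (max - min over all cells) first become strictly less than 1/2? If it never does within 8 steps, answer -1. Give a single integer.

Step 1: max=5, min=14/3, spread=1/3
  -> spread < 1/2 first at step 1
Step 2: max=5, min=85/18, spread=5/18
Step 3: max=5, min=1039/216, spread=41/216
Step 4: max=5, min=125383/25920, spread=4217/25920
Step 5: max=35921/7200, min=7566851/1555200, spread=38417/311040
Step 6: max=717403/144000, min=455359789/93312000, spread=1903471/18662400
Step 7: max=21484241/4320000, min=27392610911/5598720000, spread=18038617/223948800
Step 8: max=1931073241/388800000, min=1646347817149/335923200000, spread=883978523/13436928000

Answer: 1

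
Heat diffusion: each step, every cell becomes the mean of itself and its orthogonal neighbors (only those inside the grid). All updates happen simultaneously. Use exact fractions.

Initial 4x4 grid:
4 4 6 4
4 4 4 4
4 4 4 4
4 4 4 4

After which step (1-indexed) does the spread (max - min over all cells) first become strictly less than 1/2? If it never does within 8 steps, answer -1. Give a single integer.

Step 1: max=14/3, min=4, spread=2/3
Step 2: max=271/60, min=4, spread=31/60
Step 3: max=2371/540, min=4, spread=211/540
  -> spread < 1/2 first at step 3
Step 4: max=232843/54000, min=4, spread=16843/54000
Step 5: max=2082643/486000, min=18079/4500, spread=130111/486000
Step 6: max=61962367/14580000, min=1087159/270000, spread=3255781/14580000
Step 7: max=1849953691/437400000, min=1091107/270000, spread=82360351/437400000
Step 8: max=55239316891/13122000000, min=196906441/48600000, spread=2074577821/13122000000

Answer: 3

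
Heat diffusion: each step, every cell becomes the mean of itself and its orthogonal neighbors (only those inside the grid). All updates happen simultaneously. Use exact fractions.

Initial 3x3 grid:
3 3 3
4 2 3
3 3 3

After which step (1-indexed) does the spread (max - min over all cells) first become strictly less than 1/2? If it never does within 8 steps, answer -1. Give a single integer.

Step 1: max=10/3, min=11/4, spread=7/12
Step 2: max=19/6, min=17/6, spread=1/3
  -> spread < 1/2 first at step 2
Step 3: max=1327/432, min=2749/960, spread=1799/8640
Step 4: max=16417/5400, min=4189/1440, spread=2833/21600
Step 5: max=4681879/1555200, min=3369127/1152000, spread=2671151/31104000
Step 6: max=233273437/77760000, min=45765323/15552000, spread=741137/12960000
Step 7: max=16729288111/5598720000, min=36694054829/12441600000, spread=4339268759/111974400000
Step 8: max=417617844179/139968000000, min=165561168607/55987200000, spread=7429845323/279936000000

Answer: 2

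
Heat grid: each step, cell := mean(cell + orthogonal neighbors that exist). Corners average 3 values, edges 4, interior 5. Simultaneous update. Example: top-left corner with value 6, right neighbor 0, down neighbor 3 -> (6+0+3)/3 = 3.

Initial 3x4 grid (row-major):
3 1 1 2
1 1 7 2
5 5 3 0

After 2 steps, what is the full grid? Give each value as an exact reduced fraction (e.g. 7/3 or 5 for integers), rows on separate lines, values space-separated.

After step 1:
  5/3 3/2 11/4 5/3
  5/2 3 14/5 11/4
  11/3 7/2 15/4 5/3
After step 2:
  17/9 107/48 523/240 43/18
  65/24 133/50 301/100 533/240
  29/9 167/48 703/240 49/18

Answer: 17/9 107/48 523/240 43/18
65/24 133/50 301/100 533/240
29/9 167/48 703/240 49/18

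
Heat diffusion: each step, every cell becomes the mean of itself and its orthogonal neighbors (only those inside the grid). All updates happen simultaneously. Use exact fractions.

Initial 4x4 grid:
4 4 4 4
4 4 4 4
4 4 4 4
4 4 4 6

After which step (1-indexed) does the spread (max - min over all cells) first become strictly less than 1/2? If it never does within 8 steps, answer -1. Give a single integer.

Step 1: max=14/3, min=4, spread=2/3
Step 2: max=41/9, min=4, spread=5/9
Step 3: max=473/108, min=4, spread=41/108
  -> spread < 1/2 first at step 3
Step 4: max=14003/3240, min=4, spread=1043/3240
Step 5: max=414353/97200, min=4, spread=25553/97200
Step 6: max=12335459/2916000, min=36079/9000, spread=645863/2916000
Step 7: max=367561691/87480000, min=240971/60000, spread=16225973/87480000
Step 8: max=10975077983/2624400000, min=108701/27000, spread=409340783/2624400000

Answer: 3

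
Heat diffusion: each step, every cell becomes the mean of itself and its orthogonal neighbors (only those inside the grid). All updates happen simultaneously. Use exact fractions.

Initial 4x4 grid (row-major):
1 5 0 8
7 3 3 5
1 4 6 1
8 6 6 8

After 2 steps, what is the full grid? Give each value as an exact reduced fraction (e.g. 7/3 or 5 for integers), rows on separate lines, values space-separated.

Answer: 115/36 899/240 839/240 151/36
251/60 341/100 401/100 1019/240
17/4 117/25 229/50 73/16
16/3 43/8 43/8 11/2

Derivation:
After step 1:
  13/3 9/4 4 13/3
  3 22/5 17/5 17/4
  5 4 4 5
  5 6 13/2 5
After step 2:
  115/36 899/240 839/240 151/36
  251/60 341/100 401/100 1019/240
  17/4 117/25 229/50 73/16
  16/3 43/8 43/8 11/2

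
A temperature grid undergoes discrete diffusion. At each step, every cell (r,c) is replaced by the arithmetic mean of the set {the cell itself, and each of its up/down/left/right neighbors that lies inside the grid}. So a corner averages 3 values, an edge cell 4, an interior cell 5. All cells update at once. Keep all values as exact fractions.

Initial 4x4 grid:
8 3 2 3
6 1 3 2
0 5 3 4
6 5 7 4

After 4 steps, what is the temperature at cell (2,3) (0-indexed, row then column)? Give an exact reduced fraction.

Answer: 271423/72000

Derivation:
Step 1: cell (2,3) = 13/4
Step 2: cell (2,3) = 313/80
Step 3: cell (2,3) = 8653/2400
Step 4: cell (2,3) = 271423/72000
Full grid after step 4:
  249091/64800 785041/216000 667937/216000 96481/32400
  26873/6750 643969/180000 305479/90000 673397/216000
  107231/27000 361181/90000 223037/60000 271423/72000
  138059/32400 448529/108000 17091/4000 88343/21600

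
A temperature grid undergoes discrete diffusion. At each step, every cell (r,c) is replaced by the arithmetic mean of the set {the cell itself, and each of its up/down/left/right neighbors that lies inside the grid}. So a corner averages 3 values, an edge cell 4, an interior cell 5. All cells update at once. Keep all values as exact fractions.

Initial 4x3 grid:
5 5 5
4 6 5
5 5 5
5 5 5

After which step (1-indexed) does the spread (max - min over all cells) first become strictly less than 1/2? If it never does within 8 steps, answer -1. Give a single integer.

Answer: 2

Derivation:
Step 1: max=21/4, min=14/3, spread=7/12
Step 2: max=31/6, min=233/48, spread=5/16
  -> spread < 1/2 first at step 2
Step 3: max=12289/2400, min=533/108, spread=4001/21600
Step 4: max=24407/4800, min=1072759/216000, spread=6389/54000
Step 5: max=303881/60000, min=84097/16875, spread=1753/21600
Step 6: max=785656693/155520000, min=194194517/38880000, spread=71029/1244160
Step 7: max=19603847473/3888000000, min=4862507587/972000000, spread=410179/10368000
Step 8: max=2820315419933/559872000000, min=700796386577/139968000000, spread=45679663/1492992000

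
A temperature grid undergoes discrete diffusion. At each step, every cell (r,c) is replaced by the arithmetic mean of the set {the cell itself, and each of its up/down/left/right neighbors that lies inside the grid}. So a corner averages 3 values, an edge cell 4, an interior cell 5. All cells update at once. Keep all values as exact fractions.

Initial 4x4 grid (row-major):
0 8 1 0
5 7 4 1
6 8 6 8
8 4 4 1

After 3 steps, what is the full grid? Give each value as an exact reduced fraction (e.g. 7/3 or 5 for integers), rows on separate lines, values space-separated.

After step 1:
  13/3 4 13/4 2/3
  9/2 32/5 19/5 13/4
  27/4 31/5 6 4
  6 6 15/4 13/3
After step 2:
  77/18 1079/240 703/240 43/18
  1319/240 249/50 227/50 703/240
  469/80 627/100 19/4 211/48
  25/4 439/80 241/48 145/36
After step 3:
  5137/1080 30029/7200 25837/7200 2969/1080
  37109/7200 15469/3000 12077/3000 25657/7200
  14327/2400 547/100 7493/1500 5797/1440
  88/15 13817/2400 6943/1440 121/27

Answer: 5137/1080 30029/7200 25837/7200 2969/1080
37109/7200 15469/3000 12077/3000 25657/7200
14327/2400 547/100 7493/1500 5797/1440
88/15 13817/2400 6943/1440 121/27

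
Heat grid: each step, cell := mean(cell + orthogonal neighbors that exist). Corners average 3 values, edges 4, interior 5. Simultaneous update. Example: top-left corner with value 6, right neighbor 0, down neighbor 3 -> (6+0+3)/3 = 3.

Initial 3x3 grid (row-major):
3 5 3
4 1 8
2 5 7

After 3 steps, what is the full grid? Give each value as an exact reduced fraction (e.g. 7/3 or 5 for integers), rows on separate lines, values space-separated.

After step 1:
  4 3 16/3
  5/2 23/5 19/4
  11/3 15/4 20/3
After step 2:
  19/6 127/30 157/36
  443/120 93/25 427/80
  119/36 1121/240 91/18
After step 3:
  1331/360 13933/3600 10031/2160
  24991/7200 1624/375 22169/4800
  8401/2160 60307/14400 5423/1080

Answer: 1331/360 13933/3600 10031/2160
24991/7200 1624/375 22169/4800
8401/2160 60307/14400 5423/1080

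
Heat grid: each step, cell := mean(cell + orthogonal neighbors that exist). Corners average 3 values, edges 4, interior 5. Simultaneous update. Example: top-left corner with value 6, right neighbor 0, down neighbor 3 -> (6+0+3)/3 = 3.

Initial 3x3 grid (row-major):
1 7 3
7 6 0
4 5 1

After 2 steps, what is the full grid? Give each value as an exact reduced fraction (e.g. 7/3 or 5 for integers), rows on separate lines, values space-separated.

Answer: 55/12 211/48 121/36
119/24 81/20 77/24
83/18 49/12 17/6

Derivation:
After step 1:
  5 17/4 10/3
  9/2 5 5/2
  16/3 4 2
After step 2:
  55/12 211/48 121/36
  119/24 81/20 77/24
  83/18 49/12 17/6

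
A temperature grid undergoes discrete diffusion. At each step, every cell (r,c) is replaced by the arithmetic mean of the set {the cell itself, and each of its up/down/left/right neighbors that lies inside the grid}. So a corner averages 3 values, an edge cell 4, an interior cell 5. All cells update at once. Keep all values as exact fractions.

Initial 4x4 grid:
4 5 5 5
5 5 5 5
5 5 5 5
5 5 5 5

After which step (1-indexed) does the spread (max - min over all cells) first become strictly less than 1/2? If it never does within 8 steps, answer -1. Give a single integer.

Step 1: max=5, min=14/3, spread=1/3
  -> spread < 1/2 first at step 1
Step 2: max=5, min=85/18, spread=5/18
Step 3: max=5, min=1039/216, spread=41/216
Step 4: max=5, min=31357/6480, spread=1043/6480
Step 5: max=5, min=946447/194400, spread=25553/194400
Step 6: max=89921/18000, min=28488541/5832000, spread=645863/5832000
Step 7: max=599029/120000, min=857158309/174960000, spread=16225973/174960000
Step 8: max=269299/54000, min=25766522017/5248800000, spread=409340783/5248800000

Answer: 1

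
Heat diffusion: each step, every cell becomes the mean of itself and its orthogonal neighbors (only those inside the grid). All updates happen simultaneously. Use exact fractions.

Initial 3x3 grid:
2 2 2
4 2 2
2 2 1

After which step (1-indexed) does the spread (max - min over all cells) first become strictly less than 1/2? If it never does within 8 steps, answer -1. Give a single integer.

Step 1: max=8/3, min=5/3, spread=1
Step 2: max=307/120, min=31/18, spread=301/360
Step 3: max=2597/1080, min=27623/14400, spread=21011/43200
  -> spread < 1/2 first at step 3
Step 4: max=1000303/432000, min=127609/64800, spread=448729/1296000
Step 5: max=8836373/3888000, min=7932623/3888000, spread=1205/5184
Step 6: max=520182931/233280000, min=482116681/233280000, spread=10151/62208
Step 7: max=30933063557/13996800000, min=29329619807/13996800000, spread=85517/746496
Step 8: max=1840072079779/839808000000, min=1772531673529/839808000000, spread=720431/8957952

Answer: 3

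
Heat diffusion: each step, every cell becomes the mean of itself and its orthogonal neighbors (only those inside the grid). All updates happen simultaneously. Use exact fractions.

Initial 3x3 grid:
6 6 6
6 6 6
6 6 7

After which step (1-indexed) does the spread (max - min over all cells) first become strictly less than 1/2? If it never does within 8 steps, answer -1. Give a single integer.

Step 1: max=19/3, min=6, spread=1/3
  -> spread < 1/2 first at step 1
Step 2: max=113/18, min=6, spread=5/18
Step 3: max=1337/216, min=6, spread=41/216
Step 4: max=79891/12960, min=2171/360, spread=347/2592
Step 5: max=4772537/777600, min=21757/3600, spread=2921/31104
Step 6: max=285764539/46656000, min=2617483/432000, spread=24611/373248
Step 7: max=17114882033/2799360000, min=58976741/9720000, spread=207329/4478976
Step 8: max=1025799552451/167961600000, min=3149201599/518400000, spread=1746635/53747712

Answer: 1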